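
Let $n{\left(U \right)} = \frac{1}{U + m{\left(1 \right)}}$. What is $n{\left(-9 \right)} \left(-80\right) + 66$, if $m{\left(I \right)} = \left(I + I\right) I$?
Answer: $\frac{542}{7} \approx 77.429$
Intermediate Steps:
$m{\left(I \right)} = 2 I^{2}$ ($m{\left(I \right)} = 2 I I = 2 I^{2}$)
$n{\left(U \right)} = \frac{1}{2 + U}$ ($n{\left(U \right)} = \frac{1}{U + 2 \cdot 1^{2}} = \frac{1}{U + 2 \cdot 1} = \frac{1}{U + 2} = \frac{1}{2 + U}$)
$n{\left(-9 \right)} \left(-80\right) + 66 = \frac{1}{2 - 9} \left(-80\right) + 66 = \frac{1}{-7} \left(-80\right) + 66 = \left(- \frac{1}{7}\right) \left(-80\right) + 66 = \frac{80}{7} + 66 = \frac{542}{7}$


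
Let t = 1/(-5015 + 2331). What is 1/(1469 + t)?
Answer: 2684/3942795 ≈ 0.00068074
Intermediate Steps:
t = -1/2684 (t = 1/(-2684) = -1/2684 ≈ -0.00037258)
1/(1469 + t) = 1/(1469 - 1/2684) = 1/(3942795/2684) = 2684/3942795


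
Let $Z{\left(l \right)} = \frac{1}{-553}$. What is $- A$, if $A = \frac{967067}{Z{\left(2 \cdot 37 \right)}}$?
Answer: $534788051$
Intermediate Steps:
$Z{\left(l \right)} = - \frac{1}{553}$
$A = -534788051$ ($A = \frac{967067}{- \frac{1}{553}} = 967067 \left(-553\right) = -534788051$)
$- A = \left(-1\right) \left(-534788051\right) = 534788051$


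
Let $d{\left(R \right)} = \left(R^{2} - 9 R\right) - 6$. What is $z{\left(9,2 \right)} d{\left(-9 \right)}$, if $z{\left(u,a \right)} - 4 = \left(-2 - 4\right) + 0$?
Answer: $-312$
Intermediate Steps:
$z{\left(u,a \right)} = -2$ ($z{\left(u,a \right)} = 4 + \left(\left(-2 - 4\right) + 0\right) = 4 + \left(-6 + 0\right) = 4 - 6 = -2$)
$d{\left(R \right)} = -6 + R^{2} - 9 R$
$z{\left(9,2 \right)} d{\left(-9 \right)} = - 2 \left(-6 + \left(-9\right)^{2} - -81\right) = - 2 \left(-6 + 81 + 81\right) = \left(-2\right) 156 = -312$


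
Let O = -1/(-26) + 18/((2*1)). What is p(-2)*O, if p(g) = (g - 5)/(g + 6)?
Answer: -1645/104 ≈ -15.817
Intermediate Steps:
p(g) = (-5 + g)/(6 + g)
O = 235/26 (O = -1*(-1/26) + 18/2 = 1/26 + 18*(½) = 1/26 + 9 = 235/26 ≈ 9.0385)
p(-2)*O = ((-5 - 2)/(6 - 2))*(235/26) = (-7/4)*(235/26) = ((¼)*(-7))*(235/26) = -7/4*235/26 = -1645/104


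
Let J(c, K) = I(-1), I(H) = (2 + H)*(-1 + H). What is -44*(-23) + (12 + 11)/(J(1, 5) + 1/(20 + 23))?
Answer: 85031/85 ≈ 1000.4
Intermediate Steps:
I(H) = (-1 + H)*(2 + H)
J(c, K) = -2 (J(c, K) = -2 - 1 + (-1)² = -2 - 1 + 1 = -2)
-44*(-23) + (12 + 11)/(J(1, 5) + 1/(20 + 23)) = -44*(-23) + (12 + 11)/(-2 + 1/(20 + 23)) = 1012 + 23/(-2 + 1/43) = 1012 + 23/(-85/43) = 1012 + 23*(-43/85) = 1012 - 989/85 = 85031/85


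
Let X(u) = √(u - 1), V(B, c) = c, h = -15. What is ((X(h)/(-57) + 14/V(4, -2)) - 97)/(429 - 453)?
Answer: 13/3 + I/342 ≈ 4.3333 + 0.002924*I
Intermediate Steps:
X(u) = √(-1 + u)
((X(h)/(-57) + 14/V(4, -2)) - 97)/(429 - 453) = ((√(-1 - 15)/(-57) + 14/(-2)) - 97)/(429 - 453) = ((√(-16)*(-1/57) + 14*(-½)) - 97)/(-24) = (((4*I)*(-1/57) - 7) - 97)*(-1/24) = ((-4*I/57 - 7) - 97)*(-1/24) = ((-7 - 4*I/57) - 97)*(-1/24) = (-104 - 4*I/57)*(-1/24) = 13/3 + I/342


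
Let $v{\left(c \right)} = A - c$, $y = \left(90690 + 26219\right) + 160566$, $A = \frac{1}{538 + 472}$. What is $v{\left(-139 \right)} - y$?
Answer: $- \frac{280109359}{1010} \approx -2.7734 \cdot 10^{5}$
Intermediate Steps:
$A = \frac{1}{1010} \approx 0.0009901$
$y = 277475$ ($y = 116909 + 160566 = 277475$)
$v{\left(c \right)} = \frac{1}{1010} - c$
$v{\left(-139 \right)} - y = \left(\frac{1}{1010} - -139\right) - 277475 = \left(\frac{1}{1010} + 139\right) - 277475 = \frac{140391}{1010} - 277475 = - \frac{280109359}{1010}$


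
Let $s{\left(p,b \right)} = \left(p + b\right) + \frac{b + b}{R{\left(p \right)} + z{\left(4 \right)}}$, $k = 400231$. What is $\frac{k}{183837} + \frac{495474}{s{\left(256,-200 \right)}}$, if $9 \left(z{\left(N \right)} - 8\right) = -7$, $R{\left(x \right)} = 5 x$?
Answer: $\frac{105549477958669}{11860427892} \approx 8899.3$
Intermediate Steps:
$z{\left(N \right)} = \frac{65}{9}$ ($z{\left(N \right)} = 8 + \frac{1}{9} \left(-7\right) = 8 - \frac{7}{9} = \frac{65}{9}$)
$s{\left(p,b \right)} = b + p + \frac{2 b}{\frac{65}{9} + 5 p}$ ($s{\left(p,b \right)} = \left(p + b\right) + \frac{b + b}{5 p + \frac{65}{9}} = \left(b + p\right) + \frac{2 b}{\frac{65}{9} + 5 p} = b + p + \frac{2 b}{\frac{65}{9} + 5 p}$)
$\frac{k}{183837} + \frac{495474}{s{\left(256,-200 \right)}} = \frac{400231}{183837} + \frac{495474}{\frac{1}{5} \frac{1}{13 + 9 \cdot 256} \left(45 \cdot 256^{2} + 65 \cdot 256 + 83 \left(-200\right) + 45 \left(-200\right) 256\right)} = 400231 \cdot \frac{1}{183837} + \frac{495474}{\frac{1}{5} \frac{1}{13 + 2304} \left(45 \cdot 65536 + 16640 - 16600 - 2304000\right)} = \frac{400231}{183837} + \frac{495474}{\frac{1}{5} \cdot \frac{1}{2317} \left(2949120 + 16640 - 16600 - 2304000\right)} = \frac{400231}{183837} + \frac{495474}{\frac{1}{5} \cdot \frac{1}{2317} \cdot 645160} = \frac{400231}{183837} + \frac{495474}{\frac{129032}{2317}} = \frac{400231}{183837} + 495474 \cdot \frac{2317}{129032} = \frac{400231}{183837} + \frac{574006629}{64516} = \frac{105549477958669}{11860427892}$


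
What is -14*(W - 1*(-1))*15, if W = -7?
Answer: 1260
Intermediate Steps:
-14*(W - 1*(-1))*15 = -14*(-7 - 1*(-1))*15 = -14*(-7 + 1)*15 = -14*(-6)*15 = 84*15 = 1260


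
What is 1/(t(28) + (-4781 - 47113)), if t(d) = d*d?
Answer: -1/51110 ≈ -1.9566e-5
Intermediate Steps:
t(d) = d**2
1/(t(28) + (-4781 - 47113)) = 1/(28**2 + (-4781 - 47113)) = 1/(784 - 51894) = 1/(-51110) = -1/51110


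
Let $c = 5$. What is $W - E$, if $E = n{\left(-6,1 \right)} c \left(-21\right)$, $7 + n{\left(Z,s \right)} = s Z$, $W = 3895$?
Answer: $2530$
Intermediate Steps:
$n{\left(Z,s \right)} = -7 + Z s$ ($n{\left(Z,s \right)} = -7 + s Z = -7 + Z s$)
$E = 1365$ ($E = \left(-7 - 6\right) 5 \left(-21\right) = \left(-13\right) 5 \left(-21\right) = \left(-65\right) \left(-21\right) = 1365$)
$W - E = 3895 - 1365 = 2530$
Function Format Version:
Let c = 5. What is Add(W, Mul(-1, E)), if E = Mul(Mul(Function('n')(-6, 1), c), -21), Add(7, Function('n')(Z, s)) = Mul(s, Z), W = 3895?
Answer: 2530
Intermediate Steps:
Function('n')(Z, s) = Add(-7, Mul(Z, s)) (Function('n')(Z, s) = Add(-7, Mul(s, Z)) = Add(-7, Mul(Z, s)))
E = 1365 (E = Mul(Mul(Add(-7, Mul(-6, 1)), 5), -21) = Mul(Mul(Add(-7, -6), 5), -21) = Mul(Mul(-13, 5), -21) = Mul(-65, -21) = 1365)
Add(W, Mul(-1, E)) = Add(3895, Mul(-1, 1365)) = Add(3895, -1365) = 2530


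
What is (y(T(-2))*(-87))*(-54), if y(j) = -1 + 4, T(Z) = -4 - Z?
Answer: 14094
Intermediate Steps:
y(j) = 3
(y(T(-2))*(-87))*(-54) = (3*(-87))*(-54) = -261*(-54) = 14094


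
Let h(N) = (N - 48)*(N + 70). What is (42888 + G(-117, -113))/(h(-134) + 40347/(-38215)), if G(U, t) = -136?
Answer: 1633767680/445087973 ≈ 3.6707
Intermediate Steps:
h(N) = (-48 + N)*(70 + N)
(42888 + G(-117, -113))/(h(-134) + 40347/(-38215)) = (42888 - 136)/((-3360 + (-134)**2 + 22*(-134)) + 40347/(-38215)) = 42752/((-3360 + 17956 - 2948) + 40347*(-1/38215)) = 42752/(11648 - 40347/38215) = 42752/(445087973/38215) = 42752*(38215/445087973) = 1633767680/445087973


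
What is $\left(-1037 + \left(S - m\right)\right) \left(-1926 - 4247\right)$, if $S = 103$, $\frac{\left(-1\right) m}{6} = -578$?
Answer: $27173546$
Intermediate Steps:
$m = 3468$ ($m = \left(-6\right) \left(-578\right) = 3468$)
$\left(-1037 + \left(S - m\right)\right) \left(-1926 - 4247\right) = \left(-1037 + \left(103 - 3468\right)\right) \left(-1926 - 4247\right) = \left(-1037 + \left(103 - 3468\right)\right) \left(-6173\right) = \left(-1037 - 3365\right) \left(-6173\right) = \left(-4402\right) \left(-6173\right) = 27173546$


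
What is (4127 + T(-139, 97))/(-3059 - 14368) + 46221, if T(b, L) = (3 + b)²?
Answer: 268490248/5809 ≈ 46220.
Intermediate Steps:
(4127 + T(-139, 97))/(-3059 - 14368) + 46221 = (4127 + (3 - 139)²)/(-3059 - 14368) + 46221 = (4127 + (-136)²)/(-17427) + 46221 = (4127 + 18496)*(-1/17427) + 46221 = 22623*(-1/17427) + 46221 = -7541/5809 + 46221 = 268490248/5809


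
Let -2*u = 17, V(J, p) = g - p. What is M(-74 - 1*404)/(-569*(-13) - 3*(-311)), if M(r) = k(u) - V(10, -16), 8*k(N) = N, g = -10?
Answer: -113/133280 ≈ -0.00084784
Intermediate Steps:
V(J, p) = -10 - p
u = -17/2 (u = -½*17 = -17/2 ≈ -8.5000)
k(N) = N/8
M(r) = -113/16 (M(r) = (⅛)*(-17/2) - (-10 - 1*(-16)) = -17/16 - (-10 + 16) = -17/16 - 1*6 = -17/16 - 6 = -113/16)
M(-74 - 1*404)/(-569*(-13) - 3*(-311)) = -113/(16*(-569*(-13) - 3*(-311))) = -113/(16*(7397 + 933)) = -113/16/8330 = -113/16*1/8330 = -113/133280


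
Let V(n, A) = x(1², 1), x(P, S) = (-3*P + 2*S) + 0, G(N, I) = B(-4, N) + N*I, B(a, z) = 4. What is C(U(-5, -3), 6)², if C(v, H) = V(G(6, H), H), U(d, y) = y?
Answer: 1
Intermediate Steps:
G(N, I) = 4 + I*N (G(N, I) = 4 + N*I = 4 + I*N)
x(P, S) = -3*P + 2*S
V(n, A) = -1 (V(n, A) = -3*1² + 2*1 = -3*1 + 2 = -3 + 2 = -1)
C(v, H) = -1
C(U(-5, -3), 6)² = (-1)² = 1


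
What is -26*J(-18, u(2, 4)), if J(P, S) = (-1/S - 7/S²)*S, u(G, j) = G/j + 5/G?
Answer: 260/3 ≈ 86.667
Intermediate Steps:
u(G, j) = 5/G + G/j
J(P, S) = S*(-1/S - 7/S²) (J(P, S) = (-1/S - 7/S²)*S = S*(-1/S - 7/S²))
-26*J(-18, u(2, 4)) = -26*(-7 - (5/2 + 2/4))/(5/2 + 2/4) = -26*(-7 - (5*(½) + 2*(¼)))/(5*(½) + 2*(¼)) = -26*(-7 - (5/2 + ½))/(5/2 + ½) = -26*(-7 - 1*3)/3 = -26*(-7 - 3)/3 = -26*(-10)/3 = -26*(-10/3) = 260/3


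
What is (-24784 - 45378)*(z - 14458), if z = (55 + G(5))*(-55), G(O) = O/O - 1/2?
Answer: 1228571701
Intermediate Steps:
G(O) = ½ (G(O) = 1 - 1*½ = 1 - ½ = ½)
z = -6105/2 (z = (55 + ½)*(-55) = (111/2)*(-55) = -6105/2 ≈ -3052.5)
(-24784 - 45378)*(z - 14458) = (-24784 - 45378)*(-6105/2 - 14458) = -70162*(-35021/2) = 1228571701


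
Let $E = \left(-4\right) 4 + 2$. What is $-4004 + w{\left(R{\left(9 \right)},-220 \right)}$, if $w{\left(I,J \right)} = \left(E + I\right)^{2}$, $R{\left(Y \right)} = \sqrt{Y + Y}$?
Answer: $-3790 - 84 \sqrt{2} \approx -3908.8$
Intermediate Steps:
$R{\left(Y \right)} = \sqrt{2} \sqrt{Y}$ ($R{\left(Y \right)} = \sqrt{2 Y} = \sqrt{2} \sqrt{Y}$)
$E = -14$ ($E = -16 + 2 = -14$)
$w{\left(I,J \right)} = \left(-14 + I\right)^{2}$
$-4004 + w{\left(R{\left(9 \right)},-220 \right)} = -4004 + \left(-14 + \sqrt{2} \sqrt{9}\right)^{2} = -4004 + \left(-14 + \sqrt{2} \cdot 3\right)^{2} = -4004 + \left(-14 + 3 \sqrt{2}\right)^{2}$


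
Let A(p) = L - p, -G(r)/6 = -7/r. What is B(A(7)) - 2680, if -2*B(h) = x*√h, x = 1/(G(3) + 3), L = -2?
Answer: -2680 - 3*I/34 ≈ -2680.0 - 0.088235*I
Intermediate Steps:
G(r) = 42/r (G(r) = -(-42)/r = 42/r)
A(p) = -2 - p
x = 1/17 (x = 1/(42/3 + 3) = 1/(42*(⅓) + 3) = 1/(14 + 3) = 1/17 ≈ 0.058824)
B(h) = -√h/34
B(A(7)) - 2680 = -√(-2 - 1*7)/34 - 2680 = -√(-2 - 7)/34 - 2680 = -3*I/34 - 2680 = -2680 - 3*I/34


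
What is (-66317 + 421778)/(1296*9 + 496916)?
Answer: 355461/508580 ≈ 0.69893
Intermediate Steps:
(-66317 + 421778)/(1296*9 + 496916) = 355461/(11664 + 496916) = 355461/508580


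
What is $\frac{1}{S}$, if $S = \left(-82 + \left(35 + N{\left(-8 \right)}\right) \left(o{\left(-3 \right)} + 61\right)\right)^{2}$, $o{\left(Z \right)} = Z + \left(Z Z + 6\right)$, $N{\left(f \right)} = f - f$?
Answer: $\frac{1}{6115729} \approx 1.6351 \cdot 10^{-7}$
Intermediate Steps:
$N{\left(f \right)} = 0$
$o{\left(Z \right)} = 6 + Z + Z^{2}$ ($o{\left(Z \right)} = Z + \left(Z^{2} + 6\right) = Z + \left(6 + Z^{2}\right) = 6 + Z + Z^{2}$)
$S = 6115729$ ($S = \left(-82 + \left(35 + 0\right) \left(\left(6 - 3 + \left(-3\right)^{2}\right) + 61\right)\right)^{2} = \left(-82 + 35 \left(\left(6 - 3 + 9\right) + 61\right)\right)^{2} = \left(-82 + 35 \left(12 + 61\right)\right)^{2} = \left(-82 + 35 \cdot 73\right)^{2} = \left(-82 + 2555\right)^{2} = 2473^{2} = 6115729$)
$\frac{1}{S} = \frac{1}{6115729}$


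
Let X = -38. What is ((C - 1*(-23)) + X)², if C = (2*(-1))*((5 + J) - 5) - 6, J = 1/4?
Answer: 1849/4 ≈ 462.25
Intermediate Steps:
J = ¼ (J = 1*(¼) = ¼ ≈ 0.25000)
C = -13/2 (C = (2*(-1))*((5 + ¼) - 5) - 6 = -2*(21/4 - 5) - 6 = -2*¼ - 6 = -½ - 6 = -13/2 ≈ -6.5000)
((C - 1*(-23)) + X)² = ((-13/2 - 1*(-23)) - 38)² = ((-13/2 + 23) - 38)² = (33/2 - 38)² = (-43/2)² = 1849/4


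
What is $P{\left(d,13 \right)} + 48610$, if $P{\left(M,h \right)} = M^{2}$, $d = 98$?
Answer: $58214$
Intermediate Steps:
$P{\left(d,13 \right)} + 48610 = 98^{2} + 48610 = 9604 + 48610 = 58214$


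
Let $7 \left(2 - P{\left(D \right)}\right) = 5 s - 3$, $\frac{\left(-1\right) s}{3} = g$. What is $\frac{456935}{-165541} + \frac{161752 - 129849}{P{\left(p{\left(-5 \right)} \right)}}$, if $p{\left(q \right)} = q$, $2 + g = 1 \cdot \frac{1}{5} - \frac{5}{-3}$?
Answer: $\frac{36961927636}{2483115} \approx 14885.0$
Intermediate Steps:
$g = - \frac{2}{15}$ ($g = -2 + \left(1 \cdot \frac{1}{5} - \frac{5}{-3}\right) = -2 + \left(1 \cdot \frac{1}{5} - - \frac{5}{3}\right) = -2 + \left(\frac{1}{5} + \frac{5}{3}\right) = -2 + \frac{28}{15} = - \frac{2}{15} \approx -0.13333$)
$s = \frac{2}{5}$ ($s = \left(-3\right) \left(- \frac{2}{15}\right) = \frac{2}{5} \approx 0.4$)
$P{\left(D \right)} = \frac{15}{7}$ ($P{\left(D \right)} = 2 - \frac{5 \cdot \frac{2}{5} - 3}{7} = 2 - \frac{2 - 3}{7} = 2 - - \frac{1}{7} = 2 + \frac{1}{7} = \frac{15}{7}$)
$\frac{456935}{-165541} + \frac{161752 - 129849}{P{\left(p{\left(-5 \right)} \right)}} = \frac{456935}{-165541} + \frac{161752 - 129849}{\frac{15}{7}} = 456935 \left(- \frac{1}{165541}\right) + \left(161752 - 129849\right) \frac{7}{15} = - \frac{456935}{165541} + 31903 \cdot \frac{7}{15} = - \frac{456935}{165541} + \frac{223321}{15} = \frac{36961927636}{2483115}$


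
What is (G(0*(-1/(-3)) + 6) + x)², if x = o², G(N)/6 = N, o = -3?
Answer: 2025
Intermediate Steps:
G(N) = 6*N
x = 9 (x = (-3)² = 9)
(G(0*(-1/(-3)) + 6) + x)² = (6*(0*(-1/(-3)) + 6) + 9)² = (6*(0*(-1*(-⅓)) + 6) + 9)² = (6*(0*(⅓) + 6) + 9)² = (6*(0 + 6) + 9)² = (6*6 + 9)² = (36 + 9)² = 45² = 2025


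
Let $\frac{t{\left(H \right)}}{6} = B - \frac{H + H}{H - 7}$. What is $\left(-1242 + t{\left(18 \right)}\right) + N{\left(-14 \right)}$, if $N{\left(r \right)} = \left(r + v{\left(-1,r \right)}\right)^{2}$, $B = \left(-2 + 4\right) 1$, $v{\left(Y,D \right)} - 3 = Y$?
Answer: $- \frac{12162}{11} \approx -1105.6$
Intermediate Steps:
$v{\left(Y,D \right)} = 3 + Y$
$B = 2$ ($B = 2 \cdot 1 = 2$)
$N{\left(r \right)} = \left(2 + r\right)^{2}$ ($N{\left(r \right)} = \left(r + \left(3 - 1\right)\right)^{2} = \left(r + 2\right)^{2} = \left(2 + r\right)^{2}$)
$t{\left(H \right)} = 12 - \frac{12 H}{-7 + H}$ ($t{\left(H \right)} = 6 \left(2 - \frac{H + H}{H - 7}\right) = 6 \left(2 - \frac{2 H}{-7 + H}\right) = 12 - \frac{12 H}{-7 + H}$)
$\left(-1242 + t{\left(18 \right)}\right) + N{\left(-14 \right)} = \left(-1242 - \frac{84}{-7 + 18}\right) + \left(2 - 14\right)^{2} = \left(-1242 - \frac{84}{11}\right) + \left(-12\right)^{2} = \left(-1242 - \frac{84}{11}\right) + 144 = - \frac{13746}{11} + 144 = - \frac{12162}{11}$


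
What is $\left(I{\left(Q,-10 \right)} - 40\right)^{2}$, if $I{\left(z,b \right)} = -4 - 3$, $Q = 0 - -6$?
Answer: $2209$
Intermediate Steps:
$Q = 6$ ($Q = 0 + 6 = 6$)
$I{\left(z,b \right)} = -7$ ($I{\left(z,b \right)} = -4 - 3 = -7$)
$\left(I{\left(Q,-10 \right)} - 40\right)^{2} = \left(-7 - 40\right)^{2} = \left(-47\right)^{2} = 2209$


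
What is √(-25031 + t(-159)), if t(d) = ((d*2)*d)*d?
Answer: I*√8064389 ≈ 2839.8*I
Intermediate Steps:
t(d) = 2*d³ (t(d) = ((2*d)*d)*d = (2*d²)*d = 2*d³)
√(-25031 + t(-159)) = √(-25031 + 2*(-159)³) = √(-25031 + 2*(-4019679)) = √(-25031 - 8039358) = √(-8064389) = I*√8064389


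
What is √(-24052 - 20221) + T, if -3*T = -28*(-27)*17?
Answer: -4284 + I*√44273 ≈ -4284.0 + 210.41*I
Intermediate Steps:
T = -4284 (T = -(-28*(-27))*17/3 = -252*17 = -⅓*12852 = -4284)
√(-24052 - 20221) + T = √(-24052 - 20221) - 4284 = √(-44273) - 4284 = I*√44273 - 4284 = -4284 + I*√44273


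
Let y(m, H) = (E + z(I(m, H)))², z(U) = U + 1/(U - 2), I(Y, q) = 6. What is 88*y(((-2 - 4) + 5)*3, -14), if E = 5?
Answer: 22275/2 ≈ 11138.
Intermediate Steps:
z(U) = U + 1/(-2 + U)
y(m, H) = 2025/16 (y(m, H) = (5 + (1 + 6² - 2*6)/(-2 + 6))² = (5 + (1 + 36 - 12)/4)² = (5 + (¼)*25)² = (5 + 25/4)² = (45/4)² = 2025/16)
88*y(((-2 - 4) + 5)*3, -14) = 88*(2025/16) = 22275/2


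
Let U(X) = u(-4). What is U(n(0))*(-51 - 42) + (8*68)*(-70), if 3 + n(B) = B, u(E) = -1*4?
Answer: -37708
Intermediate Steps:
u(E) = -4
n(B) = -3 + B
U(X) = -4
U(n(0))*(-51 - 42) + (8*68)*(-70) = -4*(-51 - 42) + (8*68)*(-70) = -4*(-93) + 544*(-70) = 372 - 38080 = -37708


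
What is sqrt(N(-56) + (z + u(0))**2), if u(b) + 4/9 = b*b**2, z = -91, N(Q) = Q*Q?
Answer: sqrt(931345)/9 ≈ 107.23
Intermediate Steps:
N(Q) = Q**2
u(b) = -4/9 + b**3 (u(b) = -4/9 + b*b**2 = -4/9 + b**3)
sqrt(N(-56) + (z + u(0))**2) = sqrt((-56)**2 + (-91 + (-4/9 + 0**3))**2) = sqrt(3136 + (-91 + (-4/9 + 0))**2) = sqrt(3136 + (-91 - 4/9)**2) = sqrt(3136 + (-823/9)**2) = sqrt(3136 + 677329/81) = sqrt(931345/81) = sqrt(931345)/9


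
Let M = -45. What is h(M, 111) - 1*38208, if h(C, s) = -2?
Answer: -38210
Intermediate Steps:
h(M, 111) - 1*38208 = -2 - 1*38208 = -2 - 38208 = -38210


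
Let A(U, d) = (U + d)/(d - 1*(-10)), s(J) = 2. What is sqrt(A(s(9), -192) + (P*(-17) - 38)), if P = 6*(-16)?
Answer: sqrt(13208559)/91 ≈ 39.938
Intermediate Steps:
P = -96
A(U, d) = (U + d)/(10 + d) (A(U, d) = (U + d)/(d + 10) = (U + d)/(10 + d))
sqrt(A(s(9), -192) + (P*(-17) - 38)) = sqrt((2 - 192)/(10 - 192) + (-96*(-17) - 38)) = sqrt(-190/(-182) + (1632 - 38)) = sqrt(-1/182*(-190) + 1594) = sqrt(95/91 + 1594) = sqrt(145149/91) = sqrt(13208559)/91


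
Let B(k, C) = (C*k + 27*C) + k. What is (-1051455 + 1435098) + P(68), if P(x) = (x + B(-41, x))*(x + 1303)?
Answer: -884532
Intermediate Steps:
B(k, C) = k + 27*C + C*k (B(k, C) = (27*C + C*k) + k = k + 27*C + C*k)
P(x) = (-41 - 13*x)*(1303 + x) (P(x) = (x + (-41 + 27*x + x*(-41)))*(x + 1303) = (x + (-41 + 27*x - 41*x))*(1303 + x) = (x + (-41 - 14*x))*(1303 + x) = (-41 - 13*x)*(1303 + x))
(-1051455 + 1435098) + P(68) = (-1051455 + 1435098) + (-53423 - 16980*68 - 13*68²) = 383643 + (-53423 - 1154640 - 13*4624) = 383643 + (-53423 - 1154640 - 60112) = 383643 - 1268175 = -884532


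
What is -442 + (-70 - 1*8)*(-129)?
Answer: 9620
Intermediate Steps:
-442 + (-70 - 1*8)*(-129) = -442 + (-70 - 8)*(-129) = -442 - 78*(-129) = -442 + 10062 = 9620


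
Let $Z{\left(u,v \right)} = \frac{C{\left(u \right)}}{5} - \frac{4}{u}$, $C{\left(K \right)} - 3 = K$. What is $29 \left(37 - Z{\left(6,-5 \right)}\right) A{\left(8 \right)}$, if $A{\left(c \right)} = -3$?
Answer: $- \frac{15602}{5} \approx -3120.4$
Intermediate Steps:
$C{\left(K \right)} = 3 + K$
$Z{\left(u,v \right)} = \frac{3}{5} - \frac{4}{u} + \frac{u}{5}$ ($Z{\left(u,v \right)} = \frac{3 + u}{5} - \frac{4}{u} = \left(3 + u\right) \frac{1}{5} - \frac{4}{u} = \left(\frac{3}{5} + \frac{u}{5}\right) - \frac{4}{u} = \frac{3}{5} - \frac{4}{u} + \frac{u}{5}$)
$29 \left(37 - Z{\left(6,-5 \right)}\right) A{\left(8 \right)} = 29 \left(37 - \frac{-20 + 6 \left(3 + 6\right)}{5 \cdot 6}\right) \left(-3\right) = 29 \left(37 - \frac{1}{5} \cdot \frac{1}{6} \left(-20 + 6 \cdot 9\right)\right) \left(-3\right) = 29 \left(37 - \frac{1}{5} \cdot \frac{1}{6} \left(-20 + 54\right)\right) \left(-3\right) = 29 \left(37 - \frac{1}{5} \cdot \frac{1}{6} \cdot 34\right) \left(-3\right) = 29 \left(37 - \frac{17}{15}\right) \left(-3\right) = 29 \cdot \frac{538}{15} \left(-3\right) = \frac{15602}{15} \left(-3\right) = - \frac{15602}{5}$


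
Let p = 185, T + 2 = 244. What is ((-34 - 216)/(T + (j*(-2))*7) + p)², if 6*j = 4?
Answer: 4120356100/121801 ≈ 33829.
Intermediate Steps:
T = 242 (T = -2 + 244 = 242)
j = ⅔ (j = (⅙)*4 = ⅔ ≈ 0.66667)
((-34 - 216)/(T + (j*(-2))*7) + p)² = ((-34 - 216)/(242 + ((⅔)*(-2))*7) + 185)² = (-250/(242 - 4/3*7) + 185)² = (-250/(242 - 28/3) + 185)² = (-250/698/3 + 185)² = (-250*3/698 + 185)² = (-375/349 + 185)² = (64190/349)² = 4120356100/121801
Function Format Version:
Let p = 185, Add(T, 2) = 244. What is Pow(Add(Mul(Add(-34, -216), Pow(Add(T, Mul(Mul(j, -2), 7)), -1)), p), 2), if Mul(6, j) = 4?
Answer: Rational(4120356100, 121801) ≈ 33829.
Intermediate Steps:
T = 242 (T = Add(-2, 244) = 242)
j = Rational(2, 3) (j = Mul(Rational(1, 6), 4) = Rational(2, 3) ≈ 0.66667)
Pow(Add(Mul(Add(-34, -216), Pow(Add(T, Mul(Mul(j, -2), 7)), -1)), p), 2) = Pow(Add(Mul(Add(-34, -216), Pow(Add(242, Mul(Mul(Rational(2, 3), -2), 7)), -1)), 185), 2) = Pow(Add(Mul(-250, Pow(Add(242, Mul(Rational(-4, 3), 7)), -1)), 185), 2) = Pow(Add(Mul(-250, Pow(Add(242, Rational(-28, 3)), -1)), 185), 2) = Pow(Add(Mul(-250, Pow(Rational(698, 3), -1)), 185), 2) = Pow(Add(Mul(-250, Rational(3, 698)), 185), 2) = Pow(Add(Rational(-375, 349), 185), 2) = Pow(Rational(64190, 349), 2) = Rational(4120356100, 121801)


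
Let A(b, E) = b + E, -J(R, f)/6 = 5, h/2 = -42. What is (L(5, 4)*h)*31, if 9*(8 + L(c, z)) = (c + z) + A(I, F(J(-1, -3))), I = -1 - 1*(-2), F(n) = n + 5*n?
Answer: 210056/3 ≈ 70019.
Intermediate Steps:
h = -84 (h = 2*(-42) = -84)
J(R, f) = -30 (J(R, f) = -6*5 = -30)
F(n) = 6*n
I = 1 (I = -1 + 2 = 1)
A(b, E) = E + b
L(c, z) = -251/9 + c/9 + z/9 (L(c, z) = -8 + ((c + z) + (6*(-30) + 1))/9 = -8 + ((c + z) + (-180 + 1))/9 = -8 + ((c + z) - 179)/9 = -8 + (-179 + c + z)/9 = -8 + (-179/9 + c/9 + z/9) = -251/9 + c/9 + z/9)
(L(5, 4)*h)*31 = ((-251/9 + (⅑)*5 + (⅑)*4)*(-84))*31 = ((-251/9 + 5/9 + 4/9)*(-84))*31 = -242/9*(-84)*31 = (6776/3)*31 = 210056/3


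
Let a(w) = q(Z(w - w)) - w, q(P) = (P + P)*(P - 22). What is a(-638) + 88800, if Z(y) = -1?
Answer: 89484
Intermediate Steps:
q(P) = 2*P*(-22 + P) (q(P) = (2*P)*(-22 + P) = 2*P*(-22 + P))
a(w) = 46 - w (a(w) = 2*(-1)*(-22 - 1) - w = 2*(-1)*(-23) - w = 46 - w)
a(-638) + 88800 = (46 - 1*(-638)) + 88800 = (46 + 638) + 88800 = 684 + 88800 = 89484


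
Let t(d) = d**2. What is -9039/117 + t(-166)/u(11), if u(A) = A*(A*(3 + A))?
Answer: -2014669/33033 ≈ -60.990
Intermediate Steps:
u(A) = A**2*(3 + A)
-9039/117 + t(-166)/u(11) = -9039/117 + (-166)**2/((11**2*(3 + 11))) = -9039*1/117 + 27556/((121*14)) = -3013/39 + 27556/1694 = -3013/39 + 27556*(1/1694) = -3013/39 + 13778/847 = -2014669/33033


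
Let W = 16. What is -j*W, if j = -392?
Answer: 6272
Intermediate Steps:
-j*W = -(-392)*16 = -1*(-6272) = 6272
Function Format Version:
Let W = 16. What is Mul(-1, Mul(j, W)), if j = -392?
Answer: 6272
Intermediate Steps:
Mul(-1, Mul(j, W)) = Mul(-1, Mul(-392, 16)) = Mul(-1, -6272) = 6272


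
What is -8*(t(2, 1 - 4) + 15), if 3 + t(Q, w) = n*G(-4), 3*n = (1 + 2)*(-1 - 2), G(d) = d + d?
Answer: -288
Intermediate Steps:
G(d) = 2*d
n = -3 (n = ((1 + 2)*(-1 - 2))/3 = (3*(-3))/3 = (⅓)*(-9) = -3)
t(Q, w) = 21 (t(Q, w) = -3 - 6*(-4) = -3 - 3*(-8) = -3 + 24 = 21)
-8*(t(2, 1 - 4) + 15) = -8*(21 + 15) = -8*36 = -288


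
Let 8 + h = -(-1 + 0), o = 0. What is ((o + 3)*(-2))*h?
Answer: 42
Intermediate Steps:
h = -7 (h = -8 - (-1 + 0) = -8 - 1*(-1) = -8 + 1 = -7)
((o + 3)*(-2))*h = ((0 + 3)*(-2))*(-7) = (3*(-2))*(-7) = -6*(-7) = 42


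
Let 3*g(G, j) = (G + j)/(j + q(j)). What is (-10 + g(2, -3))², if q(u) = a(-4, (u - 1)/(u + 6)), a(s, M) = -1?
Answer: 14161/144 ≈ 98.340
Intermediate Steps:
q(u) = -1
g(G, j) = (G + j)/(3*(-1 + j)) (g(G, j) = ((G + j)/(j - 1))/3 = ((G + j)/(-1 + j))/3 = (G + j)/(3*(-1 + j)))
(-10 + g(2, -3))² = (-10 + (2 - 3)/(3*(-1 - 3)))² = (-10 + (⅓)*(-1)/(-4))² = (-10 + (⅓)*(-¼)*(-1))² = (-10 + 1/12)² = (-119/12)² = 14161/144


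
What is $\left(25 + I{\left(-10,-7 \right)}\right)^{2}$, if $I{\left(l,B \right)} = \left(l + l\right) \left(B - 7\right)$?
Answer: $93025$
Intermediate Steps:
$I{\left(l,B \right)} = 2 l \left(-7 + B\right)$
$\left(25 + I{\left(-10,-7 \right)}\right)^{2} = \left(25 + 2 \left(-10\right) \left(-7 - 7\right)\right)^{2} = \left(25 + 2 \left(-10\right) \left(-14\right)\right)^{2} = \left(25 + 280\right)^{2} = 305^{2} = 93025$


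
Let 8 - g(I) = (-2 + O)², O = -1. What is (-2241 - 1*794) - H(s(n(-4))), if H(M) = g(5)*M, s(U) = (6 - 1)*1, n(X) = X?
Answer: -3030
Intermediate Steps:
s(U) = 5 (s(U) = 5*1 = 5)
g(I) = -1 (g(I) = 8 - (-2 - 1)² = 8 - 1*(-3)² = 8 - 1*9 = 8 - 9 = -1)
H(M) = -M
(-2241 - 1*794) - H(s(n(-4))) = (-2241 - 1*794) - (-1)*5 = (-2241 - 794) - 1*(-5) = -3035 + 5 = -3030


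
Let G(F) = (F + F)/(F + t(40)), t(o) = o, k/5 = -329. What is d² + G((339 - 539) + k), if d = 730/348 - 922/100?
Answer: 90120761491/1707755625 ≈ 52.771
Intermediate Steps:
k = -1645 (k = 5*(-329) = -1645)
d = -15491/2175 (d = 730*(1/348) - 922*1/100 = 365/174 - 461/50 = -15491/2175 ≈ -7.1223)
G(F) = 2*F/(40 + F) (G(F) = (F + F)/(F + 40) = (2*F)/(40 + F) = 2*F/(40 + F))
d² + G((339 - 539) + k) = (-15491/2175)² + 2*((339 - 539) - 1645)/(40 + ((339 - 539) - 1645)) = 239971081/4730625 + 2*(-200 - 1645)/(40 + (-200 - 1645)) = 239971081/4730625 + 2*(-1845)/(40 - 1845) = 239971081/4730625 + 2*(-1845)/(-1805) = 239971081/4730625 + 2*(-1845)*(-1/1805) = 239971081/4730625 + 738/361 = 90120761491/1707755625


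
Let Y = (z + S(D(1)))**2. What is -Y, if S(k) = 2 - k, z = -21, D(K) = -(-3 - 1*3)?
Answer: -625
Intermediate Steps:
D(K) = 6 (D(K) = -(-3 - 3) = -1*(-6) = 6)
Y = 625 (Y = (-21 + (2 - 1*6))**2 = (-21 + (2 - 6))**2 = (-21 - 4)**2 = (-25)**2 = 625)
-Y = -1*625 = -625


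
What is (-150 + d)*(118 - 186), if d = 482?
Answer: -22576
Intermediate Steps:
(-150 + d)*(118 - 186) = (-150 + 482)*(118 - 186) = 332*(-68) = -22576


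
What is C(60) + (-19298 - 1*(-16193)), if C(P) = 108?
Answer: -2997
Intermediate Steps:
C(60) + (-19298 - 1*(-16193)) = 108 + (-19298 - 1*(-16193)) = 108 + (-19298 + 16193) = 108 - 3105 = -2997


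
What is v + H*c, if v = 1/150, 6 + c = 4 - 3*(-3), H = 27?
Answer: 28351/150 ≈ 189.01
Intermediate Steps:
c = 7 (c = -6 + (4 - 3*(-3)) = -6 + (4 + 9) = -6 + 13 = 7)
v = 1/150 ≈ 0.0066667
v + H*c = 1/150 + 27*7 = 1/150 + 189 = 28351/150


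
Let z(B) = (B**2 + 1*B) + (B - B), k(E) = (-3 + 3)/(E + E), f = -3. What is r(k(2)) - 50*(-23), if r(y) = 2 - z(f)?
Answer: 1146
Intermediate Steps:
k(E) = 0 (k(E) = 0/((2*E)) = 0*(1/(2*E)) = 0)
z(B) = B + B**2 (z(B) = (B**2 + B) + 0 = (B + B**2) + 0 = B + B**2)
r(y) = -4 (r(y) = 2 - (-3)*(1 - 3) = 2 - (-3)*(-2) = 2 - 1*6 = 2 - 6 = -4)
r(k(2)) - 50*(-23) = -4 - 50*(-23) = -4 + 1150 = 1146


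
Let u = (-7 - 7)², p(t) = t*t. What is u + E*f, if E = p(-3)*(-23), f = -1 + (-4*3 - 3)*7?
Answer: 22138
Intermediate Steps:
p(t) = t²
u = 196 (u = (-14)² = 196)
f = -106 (f = -1 + (-12 - 3)*7 = -1 - 15*7 = -1 - 105 = -106)
E = -207 (E = (-3)²*(-23) = 9*(-23) = -207)
u + E*f = 196 - 207*(-106) = 196 + 21942 = 22138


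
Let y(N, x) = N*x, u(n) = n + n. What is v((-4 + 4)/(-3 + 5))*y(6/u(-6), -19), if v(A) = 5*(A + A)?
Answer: 0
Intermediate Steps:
u(n) = 2*n
v(A) = 10*A (v(A) = 5*(2*A) = 10*A)
v((-4 + 4)/(-3 + 5))*y(6/u(-6), -19) = (10*((-4 + 4)/(-3 + 5)))*((6/((2*(-6))))*(-19)) = (10*(0/2))*((6/(-12))*(-19)) = (10*(0*(1/2)))*((6*(-1/12))*(-19)) = (10*0)*(-1/2*(-19)) = 0*(19/2) = 0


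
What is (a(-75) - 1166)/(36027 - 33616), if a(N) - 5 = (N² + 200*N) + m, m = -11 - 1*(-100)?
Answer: -10447/2411 ≈ -4.3331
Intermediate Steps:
m = 89 (m = -11 + 100 = 89)
a(N) = 94 + N² + 200*N (a(N) = 5 + ((N² + 200*N) + 89) = 5 + (89 + N² + 200*N) = 94 + N² + 200*N)
(a(-75) - 1166)/(36027 - 33616) = ((94 + (-75)² + 200*(-75)) - 1166)/(36027 - 33616) = ((94 + 5625 - 15000) - 1166)/2411 = (-9281 - 1166)*(1/2411) = -10447*1/2411 = -10447/2411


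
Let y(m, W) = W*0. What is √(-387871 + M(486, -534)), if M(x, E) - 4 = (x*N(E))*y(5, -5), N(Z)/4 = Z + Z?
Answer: I*√387867 ≈ 622.79*I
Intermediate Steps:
N(Z) = 8*Z (N(Z) = 4*(Z + Z) = 4*(2*Z) = 8*Z)
y(m, W) = 0
M(x, E) = 4 (M(x, E) = 4 + (x*(8*E))*0 = 4 + (8*E*x)*0 = 4 + 0 = 4)
√(-387871 + M(486, -534)) = √(-387871 + 4) = √(-387867) = I*√387867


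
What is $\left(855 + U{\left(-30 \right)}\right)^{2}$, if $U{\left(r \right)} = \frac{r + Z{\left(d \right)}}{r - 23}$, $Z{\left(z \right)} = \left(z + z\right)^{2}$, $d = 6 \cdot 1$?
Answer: $\frac{2043130401}{2809} \approx 7.2735 \cdot 10^{5}$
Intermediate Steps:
$d = 6$
$Z{\left(z \right)} = 4 z^{2}$ ($Z{\left(z \right)} = \left(2 z\right)^{2} = 4 z^{2}$)
$U{\left(r \right)} = \frac{144 + r}{-23 + r}$ ($U{\left(r \right)} = \frac{r + 4 \cdot 6^{2}}{r - 23} = \frac{r + 4 \cdot 36}{-23 + r} = \frac{r + 144}{-23 + r} = \frac{144 + r}{-23 + r}$)
$\left(855 + U{\left(-30 \right)}\right)^{2} = \left(855 + \frac{144 - 30}{-23 - 30}\right)^{2} = \left(855 + \frac{1}{-53} \cdot 114\right)^{2} = \left(855 - \frac{114}{53}\right)^{2} = \left(\frac{45201}{53}\right)^{2} = \frac{2043130401}{2809}$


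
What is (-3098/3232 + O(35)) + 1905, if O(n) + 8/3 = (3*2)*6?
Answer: 9392393/4848 ≈ 1937.4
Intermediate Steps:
O(n) = 100/3 (O(n) = -8/3 + (3*2)*6 = -8/3 + 6*6 = -8/3 + 36 = 100/3)
(-3098/3232 + O(35)) + 1905 = (-3098/3232 + 100/3) + 1905 = (-3098*1/3232 + 100/3) + 1905 = (-1549/1616 + 100/3) + 1905 = 156953/4848 + 1905 = 9392393/4848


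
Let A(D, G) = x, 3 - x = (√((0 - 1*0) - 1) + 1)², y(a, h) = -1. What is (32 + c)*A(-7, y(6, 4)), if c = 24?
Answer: 168 - 112*I ≈ 168.0 - 112.0*I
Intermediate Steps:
x = 3 - (1 + I)² (x = 3 - (√((0 - 1*0) - 1) + 1)² = 3 - (√((0 + 0) - 1) + 1)² = 3 - (√(0 - 1) + 1)² = 3 - (√(-1) + 1)² = 3 - (I + 1)² = 3 - (1 + I)² ≈ 3.0 - 2.0*I)
A(D, G) = 3 - 2*I
(32 + c)*A(-7, y(6, 4)) = (32 + 24)*(3 - 2*I) = 56*(3 - 2*I) = 168 - 112*I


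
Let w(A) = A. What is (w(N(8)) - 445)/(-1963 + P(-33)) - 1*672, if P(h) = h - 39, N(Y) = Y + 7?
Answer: -273418/407 ≈ -671.79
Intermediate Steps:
N(Y) = 7 + Y
P(h) = -39 + h
(w(N(8)) - 445)/(-1963 + P(-33)) - 1*672 = ((7 + 8) - 445)/(-1963 + (-39 - 33)) - 1*672 = (15 - 445)/(-1963 - 72) - 672 = -430/(-2035) - 672 = -430*(-1/2035) - 672 = 86/407 - 672 = -273418/407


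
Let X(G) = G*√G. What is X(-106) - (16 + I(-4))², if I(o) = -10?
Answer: -36 - 106*I*√106 ≈ -36.0 - 1091.3*I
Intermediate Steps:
X(G) = G^(3/2)
X(-106) - (16 + I(-4))² = (-106)^(3/2) - (16 - 10)² = -106*I*√106 - 1*6² = -106*I*√106 - 1*36 = -106*I*√106 - 36 = -36 - 106*I*√106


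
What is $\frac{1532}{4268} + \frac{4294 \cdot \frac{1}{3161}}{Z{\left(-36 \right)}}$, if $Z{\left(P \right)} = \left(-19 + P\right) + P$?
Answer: $\frac{105588635}{306923617} \approx 0.34402$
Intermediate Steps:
$Z{\left(P \right)} = -19 + 2 P$
$\frac{1532}{4268} + \frac{4294 \cdot \frac{1}{3161}}{Z{\left(-36 \right)}} = \frac{1532}{4268} + \frac{4294 \cdot \frac{1}{3161}}{-19 + 2 \left(-36\right)} = 1532 \cdot \frac{1}{4268} + \frac{4294 \cdot \frac{1}{3161}}{-19 - 72} = \frac{383}{1067} + \frac{4294}{3161 \left(-91\right)} = \frac{383}{1067} + \frac{4294}{3161} \left(- \frac{1}{91}\right) = \frac{383}{1067} - \frac{4294}{287651} = \frac{105588635}{306923617}$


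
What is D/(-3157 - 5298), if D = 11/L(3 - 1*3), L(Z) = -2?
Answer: 11/16910 ≈ 0.00065050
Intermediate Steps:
D = -11/2 (D = 11/(-2) = 11*(-½) = -11/2 ≈ -5.5000)
D/(-3157 - 5298) = -11/(2*(-3157 - 5298)) = -11/2/(-8455) = -11/2*(-1/8455) = 11/16910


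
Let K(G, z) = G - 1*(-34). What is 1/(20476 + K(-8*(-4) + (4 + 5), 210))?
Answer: 1/20551 ≈ 4.8659e-5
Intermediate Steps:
K(G, z) = 34 + G (K(G, z) = G + 34 = 34 + G)
1/(20476 + K(-8*(-4) + (4 + 5), 210)) = 1/(20476 + (34 + (-8*(-4) + (4 + 5)))) = 1/(20476 + (34 + (32 + 9))) = 1/(20476 + (34 + 41)) = 1/(20476 + 75) = 1/20551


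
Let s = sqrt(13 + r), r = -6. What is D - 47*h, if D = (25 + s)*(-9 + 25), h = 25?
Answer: -775 + 16*sqrt(7) ≈ -732.67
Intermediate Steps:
s = sqrt(7) (s = sqrt(13 - 6) = sqrt(7) ≈ 2.6458)
D = 400 + 16*sqrt(7) (D = (25 + sqrt(7))*(-9 + 25) = (25 + sqrt(7))*16 = 400 + 16*sqrt(7) ≈ 442.33)
D - 47*h = (400 + 16*sqrt(7)) - 47*25 = (400 + 16*sqrt(7)) - 1175 = -775 + 16*sqrt(7)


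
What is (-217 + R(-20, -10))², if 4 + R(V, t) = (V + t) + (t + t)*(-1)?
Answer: 53361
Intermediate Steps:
R(V, t) = -4 + V - t (R(V, t) = -4 + ((V + t) + (t + t)*(-1)) = -4 + ((V + t) + (2*t)*(-1)) = -4 + ((V + t) - 2*t) = -4 + (V - t) = -4 + V - t)
(-217 + R(-20, -10))² = (-217 + (-4 - 20 - 1*(-10)))² = (-217 + (-4 - 20 + 10))² = (-217 - 14)² = (-231)² = 53361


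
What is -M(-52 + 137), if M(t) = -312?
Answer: 312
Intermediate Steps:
-M(-52 + 137) = -1*(-312) = 312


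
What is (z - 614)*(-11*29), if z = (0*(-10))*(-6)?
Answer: 195866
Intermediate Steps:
z = 0 (z = 0*(-6) = 0)
(z - 614)*(-11*29) = (0 - 614)*(-11*29) = -614*(-319) = 195866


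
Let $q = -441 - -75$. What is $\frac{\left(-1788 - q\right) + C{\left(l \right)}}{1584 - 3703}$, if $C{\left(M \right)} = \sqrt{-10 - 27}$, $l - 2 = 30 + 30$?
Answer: $\frac{1422}{2119} - \frac{i \sqrt{37}}{2119} \approx 0.67107 - 0.0028706 i$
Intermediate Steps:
$l = 62$ ($l = 2 + \left(30 + 30\right) = 2 + 60 = 62$)
$C{\left(M \right)} = i \sqrt{37}$ ($C{\left(M \right)} = \sqrt{-37} = i \sqrt{37}$)
$q = -366$ ($q = -441 + 75 = -366$)
$\frac{\left(-1788 - q\right) + C{\left(l \right)}}{1584 - 3703} = \frac{\left(-1788 - -366\right) + i \sqrt{37}}{1584 - 3703} = \frac{\left(-1788 + 366\right) + i \sqrt{37}}{-2119} = \left(-1422 + i \sqrt{37}\right) \left(- \frac{1}{2119}\right) = \frac{1422}{2119} - \frac{i \sqrt{37}}{2119}$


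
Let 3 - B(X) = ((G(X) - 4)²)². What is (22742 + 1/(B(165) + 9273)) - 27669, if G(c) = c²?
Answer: -2705196796624191218636/549055570656422005 ≈ -4927.0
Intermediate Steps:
B(X) = 3 - (-4 + X²)⁴ (B(X) = 3 - ((X² - 4)²)² = 3 - ((-4 + X²)²)² = 3 - (-4 + X²)⁴)
(22742 + 1/(B(165) + 9273)) - 27669 = (22742 + 1/((3 - (-4 + 165²)⁴) + 9273)) - 27669 = (22742 + 1/((3 - (-4 + 27225)⁴) + 9273)) - 27669 = (22742 + 1/((3 - 1*27221⁴) + 9273)) - 27669 = (22742 + 1/((3 - 1*549055570656431281) + 9273)) - 27669 = (22742 + 1/((3 - 549055570656431281) + 9273)) - 27669 = (22742 + 1/(-549055570656431278 + 9273)) - 27669 = (22742 + 1/(-549055570656422005)) - 27669 = (22742 - 1/549055570656422005) - 27669 = 12486621787868349237709/549055570656422005 - 27669 = -2705196796624191218636/549055570656422005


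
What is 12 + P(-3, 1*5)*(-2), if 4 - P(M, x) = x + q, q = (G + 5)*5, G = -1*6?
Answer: 4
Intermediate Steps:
G = -6
q = -5 (q = (-6 + 5)*5 = -1*5 = -5)
P(M, x) = 9 - x (P(M, x) = 4 - (x - 5) = 4 - (-5 + x) = 4 + (5 - x) = 9 - x)
12 + P(-3, 1*5)*(-2) = 12 + (9 - 5)*(-2) = 12 + 4*(-2) = 12 - 8 = 4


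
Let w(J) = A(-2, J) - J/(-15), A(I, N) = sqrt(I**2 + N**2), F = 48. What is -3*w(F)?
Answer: -48/5 - 6*sqrt(577) ≈ -153.72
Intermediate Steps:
w(J) = sqrt(4 + J**2) + J/15 (w(J) = sqrt((-2)**2 + J**2) - J/(-15) = sqrt(4 + J**2) - J*(-1)/15 = sqrt(4 + J**2) - (-1)*J/15 = sqrt(4 + J**2) + J/15)
-3*w(F) = -3*(sqrt(4 + 48**2) + (1/15)*48) = -3*(sqrt(4 + 2304) + 16/5) = -3*(sqrt(2308) + 16/5) = -3*(2*sqrt(577) + 16/5) = -3*(16/5 + 2*sqrt(577)) = -48/5 - 6*sqrt(577)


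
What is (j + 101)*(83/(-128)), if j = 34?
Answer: -11205/128 ≈ -87.539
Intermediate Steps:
(j + 101)*(83/(-128)) = (34 + 101)*(83/(-128)) = 135*(83*(-1/128)) = 135*(-83/128) = -11205/128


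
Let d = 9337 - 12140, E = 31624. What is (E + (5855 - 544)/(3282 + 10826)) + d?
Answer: 406611979/14108 ≈ 28821.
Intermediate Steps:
d = -2803
(E + (5855 - 544)/(3282 + 10826)) + d = (31624 + (5855 - 544)/(3282 + 10826)) - 2803 = (31624 + 5311/14108) - 2803 = 446156703/14108 - 2803 = 406611979/14108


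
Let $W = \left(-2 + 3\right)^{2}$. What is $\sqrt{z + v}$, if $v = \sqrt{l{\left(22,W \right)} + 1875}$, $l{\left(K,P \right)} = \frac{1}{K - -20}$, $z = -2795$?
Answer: $\frac{\sqrt{-4930380 + 42 \sqrt{3307542}}}{42} \approx 52.457 i$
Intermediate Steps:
$W = 1$ ($W = 1^{2} = 1$)
$l{\left(K,P \right)} = \frac{1}{20 + K}$ ($l{\left(K,P \right)} = \frac{1}{K + 20} = \frac{1}{20 + K}$)
$v = \frac{\sqrt{3307542}}{42}$ ($v = \sqrt{\frac{1}{20 + 22} + 1875} = \sqrt{\frac{1}{42} + 1875} = \sqrt{\frac{78751}{42}} = \frac{\sqrt{3307542}}{42} \approx 43.302$)
$\sqrt{z + v} = \sqrt{-2795 + \frac{\sqrt{3307542}}{42}}$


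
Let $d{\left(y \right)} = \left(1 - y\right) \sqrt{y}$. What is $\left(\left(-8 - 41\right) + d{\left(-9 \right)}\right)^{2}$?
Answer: $1501 - 2940 i \approx 1501.0 - 2940.0 i$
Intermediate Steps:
$d{\left(y \right)} = \sqrt{y} \left(1 - y\right)$
$\left(\left(-8 - 41\right) + d{\left(-9 \right)}\right)^{2} = \left(\left(-8 - 41\right) + \sqrt{-9} \left(1 - -9\right)\right)^{2} = \left(-49 + 3 i \left(1 + 9\right)\right)^{2} = \left(-49 + 3 i 10\right)^{2} = \left(-49 + 30 i\right)^{2}$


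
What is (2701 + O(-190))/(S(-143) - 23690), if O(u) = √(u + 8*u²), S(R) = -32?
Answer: -2701/23722 - 7*√5890/23722 ≈ -0.13651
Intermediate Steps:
(2701 + O(-190))/(S(-143) - 23690) = (2701 + √(-190*(1 + 8*(-190))))/(-32 - 23690) = (2701 + √(-190*(1 - 1520)))/(-23722) = (2701 + √(-190*(-1519)))*(-1/23722) = (2701 + √288610)*(-1/23722) = (2701 + 7*√5890)*(-1/23722) = -2701/23722 - 7*√5890/23722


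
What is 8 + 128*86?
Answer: 11016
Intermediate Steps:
8 + 128*86 = 8 + 11008 = 11016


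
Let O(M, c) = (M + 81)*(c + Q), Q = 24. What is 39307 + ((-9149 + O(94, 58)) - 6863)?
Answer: 37645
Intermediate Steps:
O(M, c) = (24 + c)*(81 + M) (O(M, c) = (M + 81)*(c + 24) = (81 + M)*(24 + c) = (24 + c)*(81 + M))
39307 + ((-9149 + O(94, 58)) - 6863) = 39307 + ((-9149 + (1944 + 24*94 + 81*58 + 94*58)) - 6863) = 39307 + ((-9149 + (1944 + 2256 + 4698 + 5452)) - 6863) = 39307 + ((-9149 + 14350) - 6863) = 39307 + (5201 - 6863) = 39307 - 1662 = 37645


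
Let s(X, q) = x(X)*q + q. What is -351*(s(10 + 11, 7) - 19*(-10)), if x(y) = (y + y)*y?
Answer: -2236221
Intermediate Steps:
x(y) = 2*y² (x(y) = (2*y)*y = 2*y²)
s(X, q) = q + 2*q*X² (s(X, q) = (2*X²)*q + q = 2*q*X² + q = q + 2*q*X²)
-351*(s(10 + 11, 7) - 19*(-10)) = -351*(7*(1 + 2*(10 + 11)²) - 19*(-10)) = -351*(7*(1 + 2*21²) + 190) = -351*(7*(1 + 2*441) + 190) = -351*(7*(1 + 882) + 190) = -351*(7*883 + 190) = -351*(6181 + 190) = -351*6371 = -2236221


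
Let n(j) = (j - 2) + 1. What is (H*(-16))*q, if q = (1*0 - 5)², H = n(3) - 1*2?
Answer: 0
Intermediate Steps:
n(j) = -1 + j (n(j) = (-2 + j) + 1 = -1 + j)
H = 0 (H = (-1 + 3) - 1*2 = 2 - 2 = 0)
q = 25 (q = (0 - 5)² = (-5)² = 25)
(H*(-16))*q = (0*(-16))*25 = 0*25 = 0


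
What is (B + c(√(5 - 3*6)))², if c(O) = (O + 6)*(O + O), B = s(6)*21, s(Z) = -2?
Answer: 2752 - 1632*I*√13 ≈ 2752.0 - 5884.3*I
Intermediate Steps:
B = -42 (B = -2*21 = -42)
c(O) = 2*O*(6 + O) (c(O) = (6 + O)*(2*O) = 2*O*(6 + O))
(B + c(√(5 - 3*6)))² = (-42 + 2*√(5 - 3*6)*(6 + √(5 - 3*6)))² = (-42 + 2*√(5 - 18)*(6 + √(5 - 18)))² = (-42 + 2*√(-13)*(6 + √(-13)))² = (-42 + 2*(I*√13)*(6 + I*√13))² = (-42 + 2*I*√13*(6 + I*√13))²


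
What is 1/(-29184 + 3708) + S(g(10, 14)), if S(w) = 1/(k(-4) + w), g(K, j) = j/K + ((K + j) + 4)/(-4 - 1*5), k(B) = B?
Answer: -1146677/6547332 ≈ -0.17514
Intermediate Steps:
g(K, j) = -4/9 - K/9 - j/9 + j/K (g(K, j) = j/K + (4 + K + j)/(-4 - 5) = j/K + (4 + K + j)/(-9) = j/K + (4 + K + j)*(-⅑) = j/K + (-4/9 - K/9 - j/9) = -4/9 - K/9 - j/9 + j/K)
S(w) = 1/(-4 + w)
1/(-29184 + 3708) + S(g(10, 14)) = 1/(-29184 + 3708) + 1/(-4 + (14 - ⅑*10*(4 + 10 + 14))/10) = 1/(-25476) + 1/(-4 + (14 - ⅑*10*28)/10) = -1/25476 + 1/(-4 + (14 - 280/9)/10) = -1/25476 + 1/(-4 + (⅒)*(-154/9)) = -1/25476 + 1/(-4 - 77/45) = -1/25476 + 1/(-257/45) = -1/25476 - 45/257 = -1146677/6547332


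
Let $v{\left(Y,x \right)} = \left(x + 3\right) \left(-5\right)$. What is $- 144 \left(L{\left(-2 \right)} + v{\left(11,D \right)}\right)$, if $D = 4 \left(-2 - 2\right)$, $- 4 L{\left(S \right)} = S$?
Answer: $-9432$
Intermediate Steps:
$L{\left(S \right)} = - \frac{S}{4}$
$D = -16$ ($D = 4 \left(-4\right) = -16$)
$v{\left(Y,x \right)} = -15 - 5 x$ ($v{\left(Y,x \right)} = \left(3 + x\right) \left(-5\right) = -15 - 5 x$)
$- 144 \left(L{\left(-2 \right)} + v{\left(11,D \right)}\right) = - 144 \left(\left(- \frac{1}{4}\right) \left(-2\right) - -65\right) = - 144 \left(\frac{1}{2} + \left(-15 + 80\right)\right) = - 144 \left(\frac{1}{2} + 65\right) = \left(-144\right) \frac{131}{2} = -9432$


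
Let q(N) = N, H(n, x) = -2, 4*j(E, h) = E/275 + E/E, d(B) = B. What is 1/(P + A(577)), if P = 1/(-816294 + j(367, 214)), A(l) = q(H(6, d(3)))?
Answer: -448961379/897923308 ≈ -0.50000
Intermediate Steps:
j(E, h) = ¼ + E/1100 (j(E, h) = (E/275 + E/E)/4 = (E*(1/275) + 1)/4 = (E/275 + 1)/4 = (1 + E/275)/4 = ¼ + E/1100)
A(l) = -2
P = -550/448961379 (P = 1/(-816294 + (¼ + (1/1100)*367)) = 1/(-816294 + (¼ + 367/1100)) = 1/(-816294 + 321/550) = 1/(-448961379/550) = -550/448961379 ≈ -1.2250e-6)
1/(P + A(577)) = 1/(-550/448961379 - 2) = 1/(-897923308/448961379) = -448961379/897923308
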